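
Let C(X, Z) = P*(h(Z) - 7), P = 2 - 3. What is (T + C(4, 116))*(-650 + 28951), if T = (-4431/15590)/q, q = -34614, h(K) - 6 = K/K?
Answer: 41800577/179877420 ≈ 0.23238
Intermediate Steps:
h(K) = 7 (h(K) = 6 + K/K = 6 + 1 = 7)
P = -1
C(X, Z) = 0 (C(X, Z) = -(7 - 7) = -1*0 = 0)
T = 1477/179877420 (T = -4431/15590/(-34614) = -4431*1/15590*(-1/34614) = -4431/15590*(-1/34614) = 1477/179877420 ≈ 8.2112e-6)
(T + C(4, 116))*(-650 + 28951) = (1477/179877420 + 0)*(-650 + 28951) = (1477/179877420)*28301 = 41800577/179877420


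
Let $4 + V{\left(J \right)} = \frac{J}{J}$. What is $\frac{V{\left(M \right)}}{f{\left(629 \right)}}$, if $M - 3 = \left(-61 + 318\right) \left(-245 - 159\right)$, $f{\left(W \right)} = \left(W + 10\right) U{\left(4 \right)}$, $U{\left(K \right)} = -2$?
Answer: $\frac{1}{426} \approx 0.0023474$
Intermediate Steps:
$f{\left(W \right)} = -20 - 2 W$ ($f{\left(W \right)} = \left(W + 10\right) \left(-2\right) = \left(10 + W\right) \left(-2\right) = -20 - 2 W$)
$M = -103825$ ($M = 3 + \left(-61 + 318\right) \left(-245 - 159\right) = 3 + 257 \left(-404\right) = 3 - 103828 = -103825$)
$V{\left(J \right)} = -3$ ($V{\left(J \right)} = -4 + \frac{J}{J} = -4 + 1 = -3$)
$\frac{V{\left(M \right)}}{f{\left(629 \right)}} = - \frac{3}{-20 - 1258} = - \frac{3}{-1278} = \left(-3\right) \left(- \frac{1}{1278}\right) = \frac{1}{426}$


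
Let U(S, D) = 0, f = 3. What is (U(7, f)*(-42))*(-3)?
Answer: 0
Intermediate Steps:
(U(7, f)*(-42))*(-3) = (0*(-42))*(-3) = 0*(-3) = 0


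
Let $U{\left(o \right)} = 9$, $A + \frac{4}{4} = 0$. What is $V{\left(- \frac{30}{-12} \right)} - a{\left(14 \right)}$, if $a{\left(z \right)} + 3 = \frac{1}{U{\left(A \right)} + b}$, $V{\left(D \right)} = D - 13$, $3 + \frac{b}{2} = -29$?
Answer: $- \frac{823}{110} \approx -7.4818$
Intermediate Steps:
$A = -1$ ($A = -1 + 0 = -1$)
$b = -64$ ($b = -6 + 2 \left(-29\right) = -6 - 58 = -64$)
$V{\left(D \right)} = -13 + D$
$a{\left(z \right)} = - \frac{166}{55}$ ($a{\left(z \right)} = -3 + \frac{1}{9 - 64} = -3 + \frac{1}{-55} = -3 - \frac{1}{55} = - \frac{166}{55}$)
$V{\left(- \frac{30}{-12} \right)} - a{\left(14 \right)} = \left(-13 - \frac{30}{-12}\right) - - \frac{166}{55} = \left(-13 - - \frac{5}{2}\right) + \frac{166}{55} = \left(-13 + \frac{5}{2}\right) + \frac{166}{55} = - \frac{21}{2} + \frac{166}{55} = - \frac{823}{110}$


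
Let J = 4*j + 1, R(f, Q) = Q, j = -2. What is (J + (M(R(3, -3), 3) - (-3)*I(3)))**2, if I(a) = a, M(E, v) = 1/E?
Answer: 25/9 ≈ 2.7778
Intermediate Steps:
J = -7 (J = 4*(-2) + 1 = -8 + 1 = -7)
(J + (M(R(3, -3), 3) - (-3)*I(3)))**2 = (-7 + (1/(-3) - (-3)*3))**2 = (-7 + (-1/3 - 1*(-9)))**2 = (-7 + (-1/3 + 9))**2 = (-7 + 26/3)**2 = (5/3)**2 = 25/9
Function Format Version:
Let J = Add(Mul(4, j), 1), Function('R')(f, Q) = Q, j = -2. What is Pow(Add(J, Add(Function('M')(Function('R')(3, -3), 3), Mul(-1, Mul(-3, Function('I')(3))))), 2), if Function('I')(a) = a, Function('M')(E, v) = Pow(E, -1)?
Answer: Rational(25, 9) ≈ 2.7778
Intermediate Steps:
J = -7 (J = Add(Mul(4, -2), 1) = Add(-8, 1) = -7)
Pow(Add(J, Add(Function('M')(Function('R')(3, -3), 3), Mul(-1, Mul(-3, Function('I')(3))))), 2) = Pow(Add(-7, Add(Pow(-3, -1), Mul(-1, Mul(-3, 3)))), 2) = Pow(Add(-7, Add(Rational(-1, 3), Mul(-1, -9))), 2) = Pow(Add(-7, Add(Rational(-1, 3), 9)), 2) = Pow(Add(-7, Rational(26, 3)), 2) = Pow(Rational(5, 3), 2) = Rational(25, 9)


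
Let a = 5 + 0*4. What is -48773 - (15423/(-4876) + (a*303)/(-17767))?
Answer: -79717280395/1634564 ≈ -48770.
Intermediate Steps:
a = 5 (a = 5 + 0 = 5)
-48773 - (15423/(-4876) + (a*303)/(-17767)) = -48773 - (15423/(-4876) + (5*303)/(-17767)) = -48773 - (15423*(-1/4876) + 1515*(-1/17767)) = -48773 - (-291/92 - 1515/17767) = -48773 - 1*(-5309577/1634564) = -48773 + 5309577/1634564 = -79717280395/1634564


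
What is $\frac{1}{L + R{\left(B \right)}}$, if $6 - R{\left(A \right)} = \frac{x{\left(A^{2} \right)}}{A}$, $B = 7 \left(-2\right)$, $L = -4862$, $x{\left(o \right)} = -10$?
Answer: $- \frac{7}{33997} \approx -0.0002059$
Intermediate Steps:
$B = -14$
$R{\left(A \right)} = 6 + \frac{10}{A}$ ($R{\left(A \right)} = 6 - - \frac{10}{A} = 6 + \frac{10}{A}$)
$\frac{1}{L + R{\left(B \right)}} = \frac{1}{-4862 + \left(6 + \frac{10}{-14}\right)} = \frac{1}{-4862 + \left(6 + 10 \left(- \frac{1}{14}\right)\right)} = \frac{1}{-4862 + \left(6 - \frac{5}{7}\right)} = \frac{1}{-4862 + \frac{37}{7}} = \frac{1}{- \frac{33997}{7}} = - \frac{7}{33997}$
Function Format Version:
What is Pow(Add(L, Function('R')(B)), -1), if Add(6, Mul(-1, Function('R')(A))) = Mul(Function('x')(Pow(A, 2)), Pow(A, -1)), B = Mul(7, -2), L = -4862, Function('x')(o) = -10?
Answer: Rational(-7, 33997) ≈ -0.00020590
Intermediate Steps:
B = -14
Function('R')(A) = Add(6, Mul(10, Pow(A, -1))) (Function('R')(A) = Add(6, Mul(-1, Mul(-10, Pow(A, -1)))) = Add(6, Mul(10, Pow(A, -1))))
Pow(Add(L, Function('R')(B)), -1) = Pow(Add(-4862, Add(6, Mul(10, Pow(-14, -1)))), -1) = Pow(Add(-4862, Add(6, Mul(10, Rational(-1, 14)))), -1) = Pow(Add(-4862, Add(6, Rational(-5, 7))), -1) = Pow(Add(-4862, Rational(37, 7)), -1) = Pow(Rational(-33997, 7), -1) = Rational(-7, 33997)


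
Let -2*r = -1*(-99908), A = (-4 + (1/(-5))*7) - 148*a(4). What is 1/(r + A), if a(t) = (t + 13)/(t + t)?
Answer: -10/502739 ≈ -1.9891e-5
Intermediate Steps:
a(t) = (13 + t)/(2*t) (a(t) = (13 + t)/((2*t)) = (13 + t)*(1/(2*t)) = (13 + t)/(2*t))
A = -3199/10 (A = (-4 + (1/(-5))*7) - 74*(13 + 4)/4 = (-4 + (1*(-⅕))*7) - 74*17/4 = (-4 - ⅕*7) - 148*17/8 = (-4 - 7/5) - 629/2 = -27/5 - 629/2 = -3199/10 ≈ -319.90)
r = -49954 (r = -(-1)*(-99908)/2 = -½*99908 = -49954)
1/(r + A) = 1/(-49954 - 3199/10) = 1/(-502739/10) = -10/502739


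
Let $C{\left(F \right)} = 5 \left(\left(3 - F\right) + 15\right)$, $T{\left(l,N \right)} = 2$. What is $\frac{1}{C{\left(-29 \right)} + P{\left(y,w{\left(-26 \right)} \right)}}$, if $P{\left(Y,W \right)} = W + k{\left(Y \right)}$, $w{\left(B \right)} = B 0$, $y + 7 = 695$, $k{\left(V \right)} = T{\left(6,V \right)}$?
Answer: $\frac{1}{237} \approx 0.0042194$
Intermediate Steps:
$k{\left(V \right)} = 2$
$y = 688$ ($y = -7 + 695 = 688$)
$w{\left(B \right)} = 0$
$P{\left(Y,W \right)} = 2 + W$ ($P{\left(Y,W \right)} = W + 2 = 2 + W$)
$C{\left(F \right)} = 90 - 5 F$ ($C{\left(F \right)} = 5 \left(18 - F\right) = 90 - 5 F$)
$\frac{1}{C{\left(-29 \right)} + P{\left(y,w{\left(-26 \right)} \right)}} = \frac{1}{\left(90 - -145\right) + \left(2 + 0\right)} = \frac{1}{\left(90 + 145\right) + 2} = \frac{1}{235 + 2} = \frac{1}{237}$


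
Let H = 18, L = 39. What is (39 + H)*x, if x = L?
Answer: 2223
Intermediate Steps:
x = 39
(39 + H)*x = (39 + 18)*39 = 57*39 = 2223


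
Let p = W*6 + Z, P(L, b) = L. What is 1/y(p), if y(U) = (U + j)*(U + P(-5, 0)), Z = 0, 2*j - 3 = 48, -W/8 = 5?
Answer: 2/105105 ≈ 1.9029e-5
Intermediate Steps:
W = -40 (W = -8*5 = -40)
j = 51/2 (j = 3/2 + (1/2)*48 = 3/2 + 24 = 51/2 ≈ 25.500)
p = -240 (p = -40*6 + 0 = -240 + 0 = -240)
y(U) = (-5 + U)*(51/2 + U) (y(U) = (U + 51/2)*(U - 5) = (51/2 + U)*(-5 + U) = (-5 + U)*(51/2 + U))
1/y(p) = 1/(-255/2 + (-240)**2 + (41/2)*(-240)) = 1/(-255/2 + 57600 - 4920) = 1/(105105/2) = 2/105105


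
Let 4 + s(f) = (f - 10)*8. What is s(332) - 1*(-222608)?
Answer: 225180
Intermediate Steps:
s(f) = -84 + 8*f (s(f) = -4 + (f - 10)*8 = -4 + (-10 + f)*8 = -4 + (-80 + 8*f) = -84 + 8*f)
s(332) - 1*(-222608) = (-84 + 8*332) - 1*(-222608) = (-84 + 2656) + 222608 = 2572 + 222608 = 225180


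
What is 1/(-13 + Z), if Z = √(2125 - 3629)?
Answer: -13/1673 - 4*I*√94/1673 ≈ -0.0077705 - 0.023181*I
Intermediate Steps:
Z = 4*I*√94 (Z = √(-1504) = 4*I*√94 ≈ 38.781*I)
1/(-13 + Z) = 1/(-13 + 4*I*√94)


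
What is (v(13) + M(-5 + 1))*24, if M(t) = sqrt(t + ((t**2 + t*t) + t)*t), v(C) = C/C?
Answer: 24 + 48*I*sqrt(29) ≈ 24.0 + 258.49*I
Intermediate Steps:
v(C) = 1
M(t) = sqrt(t + t*(t + 2*t**2)) (M(t) = sqrt(t + ((t**2 + t**2) + t)*t) = sqrt(t + (2*t**2 + t)*t) = sqrt(t + (t + 2*t**2)*t) = sqrt(t + t*(t + 2*t**2)))
(v(13) + M(-5 + 1))*24 = (1 + sqrt((-5 + 1)*(1 + (-5 + 1) + 2*(-5 + 1)**2)))*24 = (1 + sqrt(-4*(1 - 4 + 2*(-4)**2)))*24 = (1 + sqrt(-4*(1 - 4 + 2*16)))*24 = (1 + sqrt(-4*(1 - 4 + 32)))*24 = (1 + sqrt(-4*29))*24 = (1 + sqrt(-116))*24 = (1 + 2*I*sqrt(29))*24 = 24 + 48*I*sqrt(29)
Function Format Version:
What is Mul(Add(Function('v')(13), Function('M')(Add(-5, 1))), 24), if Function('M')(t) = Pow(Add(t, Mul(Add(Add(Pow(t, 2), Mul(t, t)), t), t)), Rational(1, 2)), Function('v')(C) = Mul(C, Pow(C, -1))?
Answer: Add(24, Mul(48, I, Pow(29, Rational(1, 2)))) ≈ Add(24.000, Mul(258.49, I))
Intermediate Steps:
Function('v')(C) = 1
Function('M')(t) = Pow(Add(t, Mul(t, Add(t, Mul(2, Pow(t, 2))))), Rational(1, 2)) (Function('M')(t) = Pow(Add(t, Mul(Add(Add(Pow(t, 2), Pow(t, 2)), t), t)), Rational(1, 2)) = Pow(Add(t, Mul(Add(Mul(2, Pow(t, 2)), t), t)), Rational(1, 2)) = Pow(Add(t, Mul(Add(t, Mul(2, Pow(t, 2))), t)), Rational(1, 2)) = Pow(Add(t, Mul(t, Add(t, Mul(2, Pow(t, 2))))), Rational(1, 2)))
Mul(Add(Function('v')(13), Function('M')(Add(-5, 1))), 24) = Mul(Add(1, Pow(Mul(Add(-5, 1), Add(1, Add(-5, 1), Mul(2, Pow(Add(-5, 1), 2)))), Rational(1, 2))), 24) = Mul(Add(1, Pow(Mul(-4, Add(1, -4, Mul(2, Pow(-4, 2)))), Rational(1, 2))), 24) = Mul(Add(1, Pow(Mul(-4, Add(1, -4, Mul(2, 16))), Rational(1, 2))), 24) = Mul(Add(1, Pow(Mul(-4, Add(1, -4, 32)), Rational(1, 2))), 24) = Mul(Add(1, Pow(Mul(-4, 29), Rational(1, 2))), 24) = Mul(Add(1, Pow(-116, Rational(1, 2))), 24) = Mul(Add(1, Mul(2, I, Pow(29, Rational(1, 2)))), 24) = Add(24, Mul(48, I, Pow(29, Rational(1, 2))))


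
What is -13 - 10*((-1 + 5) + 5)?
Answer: -103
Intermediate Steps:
-13 - 10*((-1 + 5) + 5) = -13 - 10*(4 + 5) = -13 - 10*9 = -13 - 90 = -103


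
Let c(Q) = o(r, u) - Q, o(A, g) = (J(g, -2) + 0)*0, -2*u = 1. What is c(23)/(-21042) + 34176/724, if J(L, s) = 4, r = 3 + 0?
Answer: 179787011/3808602 ≈ 47.206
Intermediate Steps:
u = -1/2 (u = -1/2*1 = -1/2 ≈ -0.50000)
r = 3
o(A, g) = 0 (o(A, g) = (4 + 0)*0 = 4*0 = 0)
c(Q) = -Q (c(Q) = 0 - Q = -Q)
c(23)/(-21042) + 34176/724 = -1*23/(-21042) + 34176/724 = -23*(-1/21042) + 34176*(1/724) = 23/21042 + 8544/181 = 179787011/3808602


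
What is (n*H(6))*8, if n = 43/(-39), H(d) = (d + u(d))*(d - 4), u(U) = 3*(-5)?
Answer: 2064/13 ≈ 158.77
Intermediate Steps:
u(U) = -15
H(d) = (-15 + d)*(-4 + d) (H(d) = (d - 15)*(d - 4) = (-15 + d)*(-4 + d))
n = -43/39 (n = 43*(-1/39) = -43/39 ≈ -1.1026)
(n*H(6))*8 = -43*(60 + 6**2 - 19*6)/39*8 = -43*(60 + 36 - 114)/39*8 = -43/39*(-18)*8 = (258/13)*8 = 2064/13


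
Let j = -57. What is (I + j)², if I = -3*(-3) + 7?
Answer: 1681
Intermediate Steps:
I = 16 (I = 9 + 7 = 16)
(I + j)² = (16 - 57)² = (-41)² = 1681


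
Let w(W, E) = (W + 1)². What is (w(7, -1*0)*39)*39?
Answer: 97344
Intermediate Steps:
w(W, E) = (1 + W)²
(w(7, -1*0)*39)*39 = ((1 + 7)²*39)*39 = (8²*39)*39 = (64*39)*39 = 2496*39 = 97344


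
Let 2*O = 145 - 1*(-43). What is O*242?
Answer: 22748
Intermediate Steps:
O = 94 (O = (145 - 1*(-43))/2 = (145 + 43)/2 = (½)*188 = 94)
O*242 = 94*242 = 22748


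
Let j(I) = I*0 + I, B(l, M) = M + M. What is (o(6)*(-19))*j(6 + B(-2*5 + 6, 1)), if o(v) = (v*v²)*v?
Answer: -196992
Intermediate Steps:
B(l, M) = 2*M
o(v) = v⁴ (o(v) = v³*v = v⁴)
j(I) = I (j(I) = 0 + I = I)
(o(6)*(-19))*j(6 + B(-2*5 + 6, 1)) = (6⁴*(-19))*(6 + 2*1) = (1296*(-19))*(6 + 2) = -24624*8 = -196992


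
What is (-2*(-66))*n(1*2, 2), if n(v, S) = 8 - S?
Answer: 792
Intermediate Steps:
(-2*(-66))*n(1*2, 2) = (-2*(-66))*(8 - 1*2) = 132*(8 - 2) = 132*6 = 792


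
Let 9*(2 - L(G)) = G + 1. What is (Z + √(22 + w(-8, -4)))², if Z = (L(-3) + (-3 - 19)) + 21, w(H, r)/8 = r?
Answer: -689/81 + 22*I*√10/9 ≈ -8.5062 + 7.73*I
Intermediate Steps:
L(G) = 17/9 - G/9 (L(G) = 2 - (G + 1)/9 = 2 - (1 + G)/9 = 2 + (-⅑ - G/9) = 17/9 - G/9)
w(H, r) = 8*r
Z = 11/9 (Z = ((17/9 - ⅑*(-3)) + (-3 - 19)) + 21 = ((17/9 + ⅓) - 22) + 21 = (20/9 - 22) + 21 = -178/9 + 21 = 11/9 ≈ 1.2222)
(Z + √(22 + w(-8, -4)))² = (11/9 + √(22 + 8*(-4)))² = (11/9 + √(22 - 32))² = (11/9 + √(-10))² = (11/9 + I*√10)²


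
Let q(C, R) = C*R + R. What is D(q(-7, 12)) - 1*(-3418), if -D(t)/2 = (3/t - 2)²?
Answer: 981983/288 ≈ 3409.7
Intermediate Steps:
q(C, R) = R + C*R
D(t) = -2*(-2 + 3/t)² (D(t) = -2*(3/t - 2)² = -2*(-2 + 3/t)²)
D(q(-7, 12)) - 1*(-3418) = -2*(-3 + 2*(12*(1 - 7)))²/(12*(1 - 7))² - 1*(-3418) = -2*(-3 + 2*(12*(-6)))²/(12*(-6))² + 3418 = -2*(-3 + 2*(-72))²/(-72)² + 3418 = -2*1/5184*(-3 - 144)² + 3418 = -2*1/5184*(-147)² + 3418 = -2*1/5184*21609 + 3418 = -2401/288 + 3418 = 981983/288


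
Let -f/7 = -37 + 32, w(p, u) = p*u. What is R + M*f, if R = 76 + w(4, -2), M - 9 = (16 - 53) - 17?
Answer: -1507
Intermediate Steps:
M = -45 (M = 9 + ((16 - 53) - 17) = 9 + (-37 - 17) = 9 - 54 = -45)
R = 68 (R = 76 + 4*(-2) = 76 - 8 = 68)
f = 35 (f = -7*(-37 + 32) = -7*(-5) = 35)
R + M*f = 68 - 45*35 = 68 - 1575 = -1507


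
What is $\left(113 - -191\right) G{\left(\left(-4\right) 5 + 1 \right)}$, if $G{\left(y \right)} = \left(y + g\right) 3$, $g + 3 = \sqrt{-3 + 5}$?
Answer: $-20064 + 912 \sqrt{2} \approx -18774.0$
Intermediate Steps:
$g = -3 + \sqrt{2}$ ($g = -3 + \sqrt{-3 + 5} = -3 + \sqrt{2} \approx -1.5858$)
$G{\left(y \right)} = -9 + 3 y + 3 \sqrt{2}$ ($G{\left(y \right)} = \left(y - \left(3 - \sqrt{2}\right)\right) 3 = \left(-3 + y + \sqrt{2}\right) 3 = -9 + 3 y + 3 \sqrt{2}$)
$\left(113 - -191\right) G{\left(\left(-4\right) 5 + 1 \right)} = \left(113 - -191\right) \left(-9 + 3 \left(\left(-4\right) 5 + 1\right) + 3 \sqrt{2}\right) = \left(113 + 191\right) \left(-9 + 3 \left(-20 + 1\right) + 3 \sqrt{2}\right) = 304 \left(-9 + 3 \left(-19\right) + 3 \sqrt{2}\right) = 304 \left(-9 - 57 + 3 \sqrt{2}\right) = 304 \left(-66 + 3 \sqrt{2}\right) = -20064 + 912 \sqrt{2}$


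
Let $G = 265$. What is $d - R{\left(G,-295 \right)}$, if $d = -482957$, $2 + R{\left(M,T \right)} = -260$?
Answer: $-482695$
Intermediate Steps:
$R{\left(M,T \right)} = -262$ ($R{\left(M,T \right)} = -2 - 260 = -262$)
$d - R{\left(G,-295 \right)} = -482957 - -262 = -482957 + 262 = -482695$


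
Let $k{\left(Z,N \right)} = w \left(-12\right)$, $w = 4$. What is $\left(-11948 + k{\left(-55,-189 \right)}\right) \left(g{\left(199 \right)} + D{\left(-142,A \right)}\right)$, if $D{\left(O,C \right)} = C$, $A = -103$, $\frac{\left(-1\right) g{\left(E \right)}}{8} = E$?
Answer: $20333220$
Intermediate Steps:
$g{\left(E \right)} = - 8 E$
$k{\left(Z,N \right)} = -48$ ($k{\left(Z,N \right)} = 4 \left(-12\right) = -48$)
$\left(-11948 + k{\left(-55,-189 \right)}\right) \left(g{\left(199 \right)} + D{\left(-142,A \right)}\right) = \left(-11948 - 48\right) \left(\left(-8\right) 199 - 103\right) = - 11996 \left(-1592 - 103\right) = \left(-11996\right) \left(-1695\right) = 20333220$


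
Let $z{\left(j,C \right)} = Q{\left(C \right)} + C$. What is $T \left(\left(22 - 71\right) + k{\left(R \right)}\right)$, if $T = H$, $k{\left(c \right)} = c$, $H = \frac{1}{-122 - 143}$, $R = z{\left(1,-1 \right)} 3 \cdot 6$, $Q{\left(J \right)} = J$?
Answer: $\frac{17}{53} \approx 0.32075$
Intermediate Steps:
$z{\left(j,C \right)} = 2 C$ ($z{\left(j,C \right)} = C + C = 2 C$)
$R = -36$ ($R = 2 \left(-1\right) 3 \cdot 6 = \left(-2\right) 3 \cdot 6 = \left(-6\right) 6 = -36$)
$H = - \frac{1}{265}$ ($H = \frac{1}{-265} = - \frac{1}{265} \approx -0.0037736$)
$T = - \frac{1}{265} \approx -0.0037736$
$T \left(\left(22 - 71\right) + k{\left(R \right)}\right) = - \frac{\left(22 - 71\right) - 36}{265} = - \frac{-49 - 36}{265} = \left(- \frac{1}{265}\right) \left(-85\right) = \frac{17}{53}$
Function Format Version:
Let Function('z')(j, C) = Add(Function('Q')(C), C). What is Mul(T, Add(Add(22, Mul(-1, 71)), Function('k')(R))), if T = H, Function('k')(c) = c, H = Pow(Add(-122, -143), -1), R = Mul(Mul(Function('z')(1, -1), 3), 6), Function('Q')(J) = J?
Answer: Rational(17, 53) ≈ 0.32075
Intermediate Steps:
Function('z')(j, C) = Mul(2, C) (Function('z')(j, C) = Add(C, C) = Mul(2, C))
R = -36 (R = Mul(Mul(Mul(2, -1), 3), 6) = Mul(Mul(-2, 3), 6) = Mul(-6, 6) = -36)
H = Rational(-1, 265) (H = Pow(-265, -1) = Rational(-1, 265) ≈ -0.0037736)
T = Rational(-1, 265) ≈ -0.0037736
Mul(T, Add(Add(22, Mul(-1, 71)), Function('k')(R))) = Mul(Rational(-1, 265), Add(Add(22, Mul(-1, 71)), -36)) = Mul(Rational(-1, 265), Add(Add(22, -71), -36)) = Mul(Rational(-1, 265), Add(-49, -36)) = Mul(Rational(-1, 265), -85) = Rational(17, 53)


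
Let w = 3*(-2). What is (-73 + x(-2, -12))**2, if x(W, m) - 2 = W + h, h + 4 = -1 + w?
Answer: 7056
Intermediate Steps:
w = -6
h = -11 (h = -4 + (-1 - 6) = -4 - 7 = -11)
x(W, m) = -9 + W (x(W, m) = 2 + (W - 11) = 2 + (-11 + W) = -9 + W)
(-73 + x(-2, -12))**2 = (-73 + (-9 - 2))**2 = (-73 - 11)**2 = (-84)**2 = 7056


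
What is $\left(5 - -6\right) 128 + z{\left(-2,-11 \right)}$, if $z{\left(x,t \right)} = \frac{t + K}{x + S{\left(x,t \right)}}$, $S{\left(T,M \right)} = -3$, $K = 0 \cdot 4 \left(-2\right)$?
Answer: $\frac{7051}{5} \approx 1410.2$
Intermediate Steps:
$K = 0$ ($K = 0 \left(-2\right) = 0$)
$z{\left(x,t \right)} = \frac{t}{-3 + x}$ ($z{\left(x,t \right)} = \frac{t + 0}{x - 3} = \frac{t}{-3 + x}$)
$\left(5 - -6\right) 128 + z{\left(-2,-11 \right)} = \left(5 - -6\right) 128 - \frac{11}{-3 - 2} = \left(5 + 6\right) 128 - \frac{11}{-5} = 11 \cdot 128 - - \frac{11}{5} = 1408 + \frac{11}{5} = \frac{7051}{5}$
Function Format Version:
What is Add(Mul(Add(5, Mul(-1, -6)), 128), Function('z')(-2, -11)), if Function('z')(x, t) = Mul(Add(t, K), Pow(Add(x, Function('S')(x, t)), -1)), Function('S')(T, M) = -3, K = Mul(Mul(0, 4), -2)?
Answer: Rational(7051, 5) ≈ 1410.2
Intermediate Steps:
K = 0 (K = Mul(0, -2) = 0)
Function('z')(x, t) = Mul(t, Pow(Add(-3, x), -1)) (Function('z')(x, t) = Mul(Add(t, 0), Pow(Add(x, -3), -1)) = Mul(t, Pow(Add(-3, x), -1)))
Add(Mul(Add(5, Mul(-1, -6)), 128), Function('z')(-2, -11)) = Add(Mul(Add(5, Mul(-1, -6)), 128), Mul(-11, Pow(Add(-3, -2), -1))) = Add(Mul(Add(5, 6), 128), Mul(-11, Pow(-5, -1))) = Add(Mul(11, 128), Mul(-11, Rational(-1, 5))) = Add(1408, Rational(11, 5)) = Rational(7051, 5)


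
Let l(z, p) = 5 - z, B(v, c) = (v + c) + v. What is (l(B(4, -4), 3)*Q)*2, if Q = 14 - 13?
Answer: 2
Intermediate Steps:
B(v, c) = c + 2*v (B(v, c) = (c + v) + v = c + 2*v)
Q = 1
(l(B(4, -4), 3)*Q)*2 = ((5 - (-4 + 2*4))*1)*2 = ((5 - (-4 + 8))*1)*2 = ((5 - 1*4)*1)*2 = ((5 - 4)*1)*2 = (1*1)*2 = 1*2 = 2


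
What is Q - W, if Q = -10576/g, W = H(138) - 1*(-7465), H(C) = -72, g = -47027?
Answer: -347660035/47027 ≈ -7392.8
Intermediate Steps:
W = 7393 (W = -72 - 1*(-7465) = -72 + 7465 = 7393)
Q = 10576/47027 (Q = -10576/(-47027) = -10576*(-1/47027) = 10576/47027 ≈ 0.22489)
Q - W = 10576/47027 - 1*7393 = 10576/47027 - 7393 = -347660035/47027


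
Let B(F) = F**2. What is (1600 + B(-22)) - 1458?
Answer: 626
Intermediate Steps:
(1600 + B(-22)) - 1458 = (1600 + (-22)**2) - 1458 = (1600 + 484) - 1458 = 2084 - 1458 = 626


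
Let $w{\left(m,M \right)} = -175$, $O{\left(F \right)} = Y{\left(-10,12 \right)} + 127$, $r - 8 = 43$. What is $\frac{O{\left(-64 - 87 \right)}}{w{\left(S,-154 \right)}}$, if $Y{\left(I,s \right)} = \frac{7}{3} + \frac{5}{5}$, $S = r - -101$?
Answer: $- \frac{391}{525} \approx -0.74476$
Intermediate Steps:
$r = 51$ ($r = 8 + 43 = 51$)
$S = 152$ ($S = 51 - -101 = 51 + 101 = 152$)
$Y{\left(I,s \right)} = \frac{10}{3}$ ($Y{\left(I,s \right)} = 7 \cdot \frac{1}{3} + 5 \cdot \frac{1}{5} = \frac{7}{3} + 1 = \frac{10}{3}$)
$O{\left(F \right)} = \frac{391}{3}$ ($O{\left(F \right)} = \frac{10}{3} + 127 = \frac{391}{3}$)
$\frac{O{\left(-64 - 87 \right)}}{w{\left(S,-154 \right)}} = \frac{391}{3 \left(-175\right)} = \frac{391}{3} \left(- \frac{1}{175}\right) = - \frac{391}{525}$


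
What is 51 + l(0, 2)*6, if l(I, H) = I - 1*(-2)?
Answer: 63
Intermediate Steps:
l(I, H) = 2 + I (l(I, H) = I + 2 = 2 + I)
51 + l(0, 2)*6 = 51 + (2 + 0)*6 = 51 + 2*6 = 51 + 12 = 63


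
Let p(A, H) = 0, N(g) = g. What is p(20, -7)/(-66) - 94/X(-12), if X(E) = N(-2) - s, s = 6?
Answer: 47/4 ≈ 11.750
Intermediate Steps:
X(E) = -8 (X(E) = -2 - 1*6 = -2 - 6 = -8)
p(20, -7)/(-66) - 94/X(-12) = 0/(-66) - 94/(-8) = 0*(-1/66) - 94*(-⅛) = 0 + 47/4 = 47/4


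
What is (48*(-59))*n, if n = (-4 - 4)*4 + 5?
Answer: 76464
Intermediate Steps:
n = -27 (n = -8*4 + 5 = -32 + 5 = -27)
(48*(-59))*n = (48*(-59))*(-27) = -2832*(-27) = 76464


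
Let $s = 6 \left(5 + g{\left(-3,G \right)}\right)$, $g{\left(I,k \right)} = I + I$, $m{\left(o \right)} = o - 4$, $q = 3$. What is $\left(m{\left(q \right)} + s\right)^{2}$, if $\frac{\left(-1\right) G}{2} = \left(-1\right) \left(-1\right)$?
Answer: $49$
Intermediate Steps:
$m{\left(o \right)} = -4 + o$ ($m{\left(o \right)} = o - 4 = -4 + o$)
$G = -2$ ($G = - 2 \left(\left(-1\right) \left(-1\right)\right) = \left(-2\right) 1 = -2$)
$g{\left(I,k \right)} = 2 I$
$s = -6$ ($s = 6 \left(5 + 2 \left(-3\right)\right) = 6 \left(5 - 6\right) = 6 \left(-1\right) = -6$)
$\left(m{\left(q \right)} + s\right)^{2} = \left(\left(-4 + 3\right) - 6\right)^{2} = \left(-1 - 6\right)^{2} = \left(-7\right)^{2} = 49$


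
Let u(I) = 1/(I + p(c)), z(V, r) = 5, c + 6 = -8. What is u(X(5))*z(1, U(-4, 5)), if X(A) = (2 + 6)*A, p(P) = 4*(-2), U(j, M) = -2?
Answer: 5/32 ≈ 0.15625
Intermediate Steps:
c = -14 (c = -6 - 8 = -14)
p(P) = -8
X(A) = 8*A
u(I) = 1/(-8 + I) (u(I) = 1/(I - 8) = 1/(-8 + I))
u(X(5))*z(1, U(-4, 5)) = 5/(-8 + 8*5) = 5/(-8 + 40) = 5/32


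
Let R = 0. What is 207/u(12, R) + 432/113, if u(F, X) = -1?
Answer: -22959/113 ≈ -203.18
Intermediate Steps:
207/u(12, R) + 432/113 = 207/(-1) + 432/113 = 207*(-1) + 432*(1/113) = -207 + 432/113 = -22959/113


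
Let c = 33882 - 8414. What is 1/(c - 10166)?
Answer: 1/15302 ≈ 6.5351e-5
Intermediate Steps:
c = 25468
1/(c - 10166) = 1/(25468 - 10166) = 1/15302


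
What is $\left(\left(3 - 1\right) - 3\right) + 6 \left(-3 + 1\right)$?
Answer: $-13$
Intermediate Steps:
$\left(\left(3 - 1\right) - 3\right) + 6 \left(-3 + 1\right) = \left(2 - 3\right) + 6 \left(-2\right) = -1 - 12 = -13$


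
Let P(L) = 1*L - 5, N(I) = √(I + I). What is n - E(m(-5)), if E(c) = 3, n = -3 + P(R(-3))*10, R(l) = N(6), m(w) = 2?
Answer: -56 + 20*√3 ≈ -21.359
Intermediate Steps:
N(I) = √2*√I (N(I) = √(2*I) = √2*√I)
R(l) = 2*√3 (R(l) = √2*√6 = 2*√3)
P(L) = -5 + L (P(L) = L - 5 = -5 + L)
n = -53 + 20*√3 (n = -3 + (-5 + 2*√3)*10 = -3 + (-50 + 20*√3) = -53 + 20*√3 ≈ -18.359)
n - E(m(-5)) = (-53 + 20*√3) - 1*3 = (-53 + 20*√3) - 3 = -56 + 20*√3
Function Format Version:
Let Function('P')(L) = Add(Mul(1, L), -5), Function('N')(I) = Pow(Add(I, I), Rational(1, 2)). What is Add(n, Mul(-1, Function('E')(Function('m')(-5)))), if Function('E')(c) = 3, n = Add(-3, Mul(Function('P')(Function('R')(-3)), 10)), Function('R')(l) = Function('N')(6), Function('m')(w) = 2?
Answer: Add(-56, Mul(20, Pow(3, Rational(1, 2)))) ≈ -21.359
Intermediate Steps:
Function('N')(I) = Mul(Pow(2, Rational(1, 2)), Pow(I, Rational(1, 2))) (Function('N')(I) = Pow(Mul(2, I), Rational(1, 2)) = Mul(Pow(2, Rational(1, 2)), Pow(I, Rational(1, 2))))
Function('R')(l) = Mul(2, Pow(3, Rational(1, 2))) (Function('R')(l) = Mul(Pow(2, Rational(1, 2)), Pow(6, Rational(1, 2))) = Mul(2, Pow(3, Rational(1, 2))))
Function('P')(L) = Add(-5, L) (Function('P')(L) = Add(L, -5) = Add(-5, L))
n = Add(-53, Mul(20, Pow(3, Rational(1, 2)))) (n = Add(-3, Mul(Add(-5, Mul(2, Pow(3, Rational(1, 2)))), 10)) = Add(-3, Add(-50, Mul(20, Pow(3, Rational(1, 2))))) = Add(-53, Mul(20, Pow(3, Rational(1, 2)))) ≈ -18.359)
Add(n, Mul(-1, Function('E')(Function('m')(-5)))) = Add(Add(-53, Mul(20, Pow(3, Rational(1, 2)))), Mul(-1, 3)) = Add(Add(-53, Mul(20, Pow(3, Rational(1, 2)))), -3) = Add(-56, Mul(20, Pow(3, Rational(1, 2))))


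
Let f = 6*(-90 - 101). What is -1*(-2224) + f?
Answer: 1078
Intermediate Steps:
f = -1146 (f = 6*(-191) = -1146)
-1*(-2224) + f = -1*(-2224) - 1146 = 2224 - 1146 = 1078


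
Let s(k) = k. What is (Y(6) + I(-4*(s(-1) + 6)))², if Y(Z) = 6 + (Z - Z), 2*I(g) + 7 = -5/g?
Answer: 441/64 ≈ 6.8906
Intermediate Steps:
I(g) = -7/2 - 5/(2*g) (I(g) = -7/2 + (-5/g)/2 = -7/2 - 5/(2*g))
Y(Z) = 6 (Y(Z) = 6 + 0 = 6)
(Y(6) + I(-4*(s(-1) + 6)))² = (6 + (-5 - (-28)*(-1 + 6))/(2*((-4*(-1 + 6)))))² = (6 + (-5 - (-28)*5)/(2*((-4*5))))² = (6 + (½)*(-5 - 7*(-20))/(-20))² = (6 + (½)*(-1/20)*(-5 + 140))² = (6 + (½)*(-1/20)*135)² = (6 - 27/8)² = (21/8)² = 441/64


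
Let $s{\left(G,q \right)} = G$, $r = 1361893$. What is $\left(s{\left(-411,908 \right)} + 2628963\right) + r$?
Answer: $3990445$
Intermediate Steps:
$\left(s{\left(-411,908 \right)} + 2628963\right) + r = \left(-411 + 2628963\right) + 1361893 = 2628552 + 1361893 = 3990445$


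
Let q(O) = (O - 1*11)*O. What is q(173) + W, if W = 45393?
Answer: 73419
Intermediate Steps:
q(O) = O*(-11 + O) (q(O) = (O - 11)*O = (-11 + O)*O = O*(-11 + O))
q(173) + W = 173*(-11 + 173) + 45393 = 173*162 + 45393 = 28026 + 45393 = 73419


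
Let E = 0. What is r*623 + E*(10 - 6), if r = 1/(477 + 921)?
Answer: 623/1398 ≈ 0.44564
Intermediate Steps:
r = 1/1398 ≈ 0.00071531
r*623 + E*(10 - 6) = (1/1398)*623 + 0*(10 - 6) = 623/1398 + 0*4 = 623/1398 + 0 = 623/1398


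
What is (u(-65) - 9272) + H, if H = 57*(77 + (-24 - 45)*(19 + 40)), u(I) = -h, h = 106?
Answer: -237036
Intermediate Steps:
u(I) = -106 (u(I) = -1*106 = -106)
H = -227658 (H = 57*(77 - 69*59) = 57*(77 - 4071) = 57*(-3994) = -227658)
(u(-65) - 9272) + H = (-106 - 9272) - 227658 = -9378 - 227658 = -237036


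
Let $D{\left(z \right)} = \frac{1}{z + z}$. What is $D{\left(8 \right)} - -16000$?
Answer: $\frac{256001}{16} \approx 16000.0$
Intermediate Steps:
$D{\left(z \right)} = \frac{1}{2 z}$
$D{\left(8 \right)} - -16000 = \frac{1}{2 \cdot 8} - -16000 = \frac{1}{2} \cdot \frac{1}{8} + 16000 = \frac{1}{16} + 16000 = \frac{256001}{16}$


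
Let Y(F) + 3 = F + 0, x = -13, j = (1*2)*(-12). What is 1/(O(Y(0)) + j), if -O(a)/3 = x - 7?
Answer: 1/36 ≈ 0.027778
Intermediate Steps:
j = -24 (j = 2*(-12) = -24)
Y(F) = -3 + F (Y(F) = -3 + (F + 0) = -3 + F)
O(a) = 60 (O(a) = -3*(-13 - 7) = -3*(-20) = 60)
1/(O(Y(0)) + j) = 1/(60 - 24) = 1/36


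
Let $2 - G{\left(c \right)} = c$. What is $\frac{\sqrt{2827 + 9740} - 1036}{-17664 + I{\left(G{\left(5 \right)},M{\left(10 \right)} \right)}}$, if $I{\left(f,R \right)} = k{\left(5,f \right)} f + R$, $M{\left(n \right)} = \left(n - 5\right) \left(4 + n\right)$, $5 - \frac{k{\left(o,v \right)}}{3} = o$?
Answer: $\frac{518}{8797} - \frac{\sqrt{12567}}{17594} \approx 0.052512$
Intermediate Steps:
$G{\left(c \right)} = 2 - c$
$k{\left(o,v \right)} = 15 - 3 o$
$M{\left(n \right)} = \left(-5 + n\right) \left(4 + n\right)$
$I{\left(f,R \right)} = R$ ($I{\left(f,R \right)} = \left(15 - 15\right) f + R = 0 f + R = 0 + R = R$)
$\frac{\sqrt{2827 + 9740} - 1036}{-17664 + I{\left(G{\left(5 \right)},M{\left(10 \right)} \right)}} = \frac{\sqrt{2827 + 9740} - 1036}{-17664 - \left(30 - 100\right)} = \frac{\sqrt{12567} - 1036}{-17664 - -70} = \frac{-1036 + \sqrt{12567}}{-17664 + 70} = \frac{-1036 + \sqrt{12567}}{-17594} = \left(-1036 + \sqrt{12567}\right) \left(- \frac{1}{17594}\right) = \frac{518}{8797} - \frac{\sqrt{12567}}{17594}$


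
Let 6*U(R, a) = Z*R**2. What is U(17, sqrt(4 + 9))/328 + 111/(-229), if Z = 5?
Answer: 112457/450672 ≈ 0.24953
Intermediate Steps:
U(R, a) = 5*R**2/6 (U(R, a) = (5*R**2)/6 = 5*R**2/6)
U(17, sqrt(4 + 9))/328 + 111/(-229) = ((5/6)*17**2)/328 + 111/(-229) = ((5/6)*289)*(1/328) + 111*(-1/229) = (1445/6)*(1/328) - 111/229 = 1445/1968 - 111/229 = 112457/450672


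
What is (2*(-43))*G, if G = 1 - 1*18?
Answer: 1462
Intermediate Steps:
G = -17 (G = 1 - 18 = -17)
(2*(-43))*G = (2*(-43))*(-17) = -86*(-17) = 1462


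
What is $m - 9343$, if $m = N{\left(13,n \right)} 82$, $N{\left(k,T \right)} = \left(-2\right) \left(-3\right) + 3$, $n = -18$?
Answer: $-8605$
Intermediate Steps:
$N{\left(k,T \right)} = 9$ ($N{\left(k,T \right)} = 6 + 3 = 9$)
$m = 738$ ($m = 9 \cdot 82 = 738$)
$m - 9343 = 738 - 9343 = -8605$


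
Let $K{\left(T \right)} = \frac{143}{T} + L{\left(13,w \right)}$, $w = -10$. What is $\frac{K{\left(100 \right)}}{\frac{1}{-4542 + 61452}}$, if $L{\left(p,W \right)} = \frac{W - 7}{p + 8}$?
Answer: $\frac{353113}{10} \approx 35311.0$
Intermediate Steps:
$L{\left(p,W \right)} = \frac{-7 + W}{8 + p}$
$K{\left(T \right)} = - \frac{17}{21} + \frac{143}{T}$ ($K{\left(T \right)} = \frac{143}{T} + \frac{-7 - 10}{8 + 13} = \frac{143}{T} + \frac{1}{21} \left(-17\right) = \frac{143}{T} - \frac{17}{21} = - \frac{17}{21} + \frac{143}{T}$)
$\frac{K{\left(100 \right)}}{\frac{1}{-4542 + 61452}} = \frac{- \frac{17}{21} + \frac{143}{100}}{\frac{1}{-4542 + 61452}} = \frac{- \frac{17}{21} + 143 \cdot \frac{1}{100}}{\frac{1}{56910}} = \left(- \frac{17}{21} + \frac{143}{100}\right) \frac{1}{\frac{1}{56910}} = \frac{1303}{2100} \cdot 56910 = \frac{353113}{10}$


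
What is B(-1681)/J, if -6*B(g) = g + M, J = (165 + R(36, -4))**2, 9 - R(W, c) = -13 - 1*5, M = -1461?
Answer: 1571/110592 ≈ 0.014205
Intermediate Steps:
R(W, c) = 27 (R(W, c) = 9 - (-13 - 1*5) = 9 - (-13 - 5) = 9 - 1*(-18) = 9 + 18 = 27)
J = 36864 (J = (165 + 27)**2 = 192**2 = 36864)
B(g) = 487/2 - g/6 (B(g) = -(g - 1461)/6 = -(-1461 + g)/6 = 487/2 - g/6)
B(-1681)/J = (487/2 - 1/6*(-1681))/36864 = (487/2 + 1681/6)*(1/36864) = (1571/3)*(1/36864) = 1571/110592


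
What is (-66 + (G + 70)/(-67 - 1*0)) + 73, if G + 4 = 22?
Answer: 381/67 ≈ 5.6866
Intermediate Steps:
G = 18 (G = -4 + 22 = 18)
(-66 + (G + 70)/(-67 - 1*0)) + 73 = (-66 + (18 + 70)/(-67 - 1*0)) + 73 = (-66 + 88/(-67 + 0)) + 73 = (-66 + 88/(-67)) + 73 = (-66 + 88*(-1/67)) + 73 = (-66 - 88/67) + 73 = -4510/67 + 73 = 381/67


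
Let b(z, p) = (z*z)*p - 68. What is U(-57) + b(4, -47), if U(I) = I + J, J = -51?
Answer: -928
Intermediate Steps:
U(I) = -51 + I (U(I) = I - 51 = -51 + I)
b(z, p) = -68 + p*z² (b(z, p) = z²*p - 68 = p*z² - 68 = -68 + p*z²)
U(-57) + b(4, -47) = (-51 - 57) + (-68 - 47*4²) = -108 + (-68 - 47*16) = -108 + (-68 - 752) = -108 - 820 = -928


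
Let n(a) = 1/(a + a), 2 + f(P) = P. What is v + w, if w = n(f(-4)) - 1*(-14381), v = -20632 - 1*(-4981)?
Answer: -15241/12 ≈ -1270.1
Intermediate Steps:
v = -15651 (v = -20632 + 4981 = -15651)
f(P) = -2 + P
n(a) = 1/(2*a)
w = 172571/12 (w = 1/(2*(-2 - 4)) - 1*(-14381) = (½)/(-6) + 14381 = (½)*(-⅙) + 14381 = -1/12 + 14381 = 172571/12 ≈ 14381.)
v + w = -15651 + 172571/12 = -15241/12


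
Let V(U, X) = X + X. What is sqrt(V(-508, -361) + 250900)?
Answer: sqrt(250178) ≈ 500.18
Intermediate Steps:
V(U, X) = 2*X
sqrt(V(-508, -361) + 250900) = sqrt(2*(-361) + 250900) = sqrt(-722 + 250900) = sqrt(250178)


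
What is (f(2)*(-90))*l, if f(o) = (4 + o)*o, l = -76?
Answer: 82080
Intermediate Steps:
f(o) = o*(4 + o)
(f(2)*(-90))*l = ((2*(4 + 2))*(-90))*(-76) = ((2*6)*(-90))*(-76) = (12*(-90))*(-76) = -1080*(-76) = 82080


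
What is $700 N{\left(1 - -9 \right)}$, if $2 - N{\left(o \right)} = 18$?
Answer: $-11200$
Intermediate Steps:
$N{\left(o \right)} = -16$ ($N{\left(o \right)} = 2 - 18 = -16$)
$700 N{\left(1 - -9 \right)} = 700 \left(-16\right) = -11200$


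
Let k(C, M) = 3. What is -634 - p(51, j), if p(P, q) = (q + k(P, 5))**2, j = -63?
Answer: -4234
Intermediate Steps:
p(P, q) = (3 + q)**2 (p(P, q) = (q + 3)**2 = (3 + q)**2)
-634 - p(51, j) = -634 - (3 - 63)**2 = -634 - 1*(-60)**2 = -634 - 1*3600 = -634 - 3600 = -4234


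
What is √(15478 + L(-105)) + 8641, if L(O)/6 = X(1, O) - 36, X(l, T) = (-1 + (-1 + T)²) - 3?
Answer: 8641 + 17*√286 ≈ 8928.5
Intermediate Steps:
X(l, T) = -4 + (-1 + T)²
L(O) = -240 + 6*(-1 + O)² (L(O) = 6*((-4 + (-1 + O)²) - 36) = 6*(-40 + (-1 + O)²) = -240 + 6*(-1 + O)²)
√(15478 + L(-105)) + 8641 = √(15478 + (-240 + 6*(-1 - 105)²)) + 8641 = √(15478 + (-240 + 6*(-106)²)) + 8641 = √(15478 + (-240 + 6*11236)) + 8641 = √(15478 + (-240 + 67416)) + 8641 = √(15478 + 67176) + 8641 = √82654 + 8641 = 17*√286 + 8641 = 8641 + 17*√286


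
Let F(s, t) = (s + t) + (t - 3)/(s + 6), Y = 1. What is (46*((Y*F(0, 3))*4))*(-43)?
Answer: -23736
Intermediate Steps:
F(s, t) = s + t + (-3 + t)/(6 + s) (F(s, t) = (s + t) + (-3 + t)/(6 + s) = s + t + (-3 + t)/(6 + s))
(46*((Y*F(0, 3))*4))*(-43) = (46*((1*((-3 + 0² + 6*0 + 7*3 + 0*3)/(6 + 0)))*4))*(-43) = (46*((1*((-3 + 0 + 0 + 21 + 0)/6))*4))*(-43) = (46*((1*((⅙)*18))*4))*(-43) = (46*((1*3)*4))*(-43) = (46*(3*4))*(-43) = (46*12)*(-43) = 552*(-43) = -23736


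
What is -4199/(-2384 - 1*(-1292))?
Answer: 323/84 ≈ 3.8452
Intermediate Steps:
-4199/(-2384 - 1*(-1292)) = -4199/(-2384 + 1292) = -4199/(-1092) = -4199*(-1/1092) = 323/84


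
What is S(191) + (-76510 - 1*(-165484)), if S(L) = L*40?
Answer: 96614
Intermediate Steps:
S(L) = 40*L
S(191) + (-76510 - 1*(-165484)) = 40*191 + (-76510 - 1*(-165484)) = 7640 + (-76510 + 165484) = 7640 + 88974 = 96614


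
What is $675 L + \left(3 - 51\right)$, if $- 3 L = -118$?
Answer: $26502$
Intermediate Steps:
$L = \frac{118}{3}$ ($L = \left(- \frac{1}{3}\right) \left(-118\right) = \frac{118}{3} \approx 39.333$)
$675 L + \left(3 - 51\right) = 675 \cdot \frac{118}{3} + \left(3 - 51\right) = 26550 + \left(3 - 51\right) = 26550 - 48 = 26502$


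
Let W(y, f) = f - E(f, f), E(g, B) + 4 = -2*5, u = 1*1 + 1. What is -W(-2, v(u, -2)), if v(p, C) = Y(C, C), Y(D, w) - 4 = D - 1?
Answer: -15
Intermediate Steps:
Y(D, w) = 3 + D (Y(D, w) = 4 + (D - 1) = 4 + (-1 + D) = 3 + D)
u = 2 (u = 1 + 1 = 2)
v(p, C) = 3 + C
E(g, B) = -14 (E(g, B) = -4 - 2*5 = -4 - 10 = -14)
W(y, f) = 14 + f (W(y, f) = f - 1*(-14) = f + 14 = 14 + f)
-W(-2, v(u, -2)) = -(14 + (3 - 2)) = -(14 + 1) = -1*15 = -15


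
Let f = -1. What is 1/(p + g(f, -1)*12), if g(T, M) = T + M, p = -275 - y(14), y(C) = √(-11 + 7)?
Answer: -299/89405 + 2*I/89405 ≈ -0.0033443 + 2.237e-5*I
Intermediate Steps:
y(C) = 2*I (y(C) = √(-4) = 2*I)
p = -275 - 2*I ≈ -275.0 - 2.0*I
g(T, M) = M + T
1/(p + g(f, -1)*12) = 1/((-275 - 2*I) + (-1 - 1)*12) = 1/((-275 - 2*I) - 2*12) = 1/((-275 - 2*I) - 24) = 1/(-299 - 2*I) = (-299 + 2*I)/89405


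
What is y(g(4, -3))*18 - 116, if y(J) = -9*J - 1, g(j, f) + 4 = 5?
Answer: -296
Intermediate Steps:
g(j, f) = 1 (g(j, f) = -4 + 5 = 1)
y(J) = -1 - 9*J
y(g(4, -3))*18 - 116 = (-1 - 9*1)*18 - 116 = (-1 - 9)*18 - 116 = -10*18 - 116 = -180 - 116 = -296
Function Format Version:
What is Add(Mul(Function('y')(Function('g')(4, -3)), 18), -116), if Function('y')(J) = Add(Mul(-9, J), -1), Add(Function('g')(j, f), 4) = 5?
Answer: -296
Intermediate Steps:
Function('g')(j, f) = 1 (Function('g')(j, f) = Add(-4, 5) = 1)
Function('y')(J) = Add(-1, Mul(-9, J))
Add(Mul(Function('y')(Function('g')(4, -3)), 18), -116) = Add(Mul(Add(-1, Mul(-9, 1)), 18), -116) = Add(Mul(Add(-1, -9), 18), -116) = Add(Mul(-10, 18), -116) = Add(-180, -116) = -296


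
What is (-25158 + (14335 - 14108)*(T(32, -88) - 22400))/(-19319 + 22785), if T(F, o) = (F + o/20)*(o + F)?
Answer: -13652023/8665 ≈ -1575.5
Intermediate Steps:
T(F, o) = (F + o)*(F + o/20) (T(F, o) = (F + o*(1/20))*(F + o) = (F + o/20)*(F + o) = (F + o)*(F + o/20))
(-25158 + (14335 - 14108)*(T(32, -88) - 22400))/(-19319 + 22785) = (-25158 + (14335 - 14108)*((32² + (1/20)*(-88)² + (21/20)*32*(-88)) - 22400))/(-19319 + 22785) = (-25158 + 227*((1024 + (1/20)*7744 - 14784/5) - 22400))/3466 = (-25158 + 227*((1024 + 1936/5 - 14784/5) - 22400))*(1/3466) = (-25158 + 227*(-7728/5 - 22400))*(1/3466) = (-25158 + 227*(-119728/5))*(1/3466) = (-25158 - 27178256/5)*(1/3466) = -27304046/5*1/3466 = -13652023/8665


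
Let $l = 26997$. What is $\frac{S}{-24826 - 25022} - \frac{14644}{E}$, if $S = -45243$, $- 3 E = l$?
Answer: $\frac{379038623}{149527384} \approx 2.5349$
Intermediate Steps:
$E = -8999$ ($E = \left(- \frac{1}{3}\right) 26997 = -8999$)
$\frac{S}{-24826 - 25022} - \frac{14644}{E} = - \frac{45243}{-24826 - 25022} - \frac{14644}{-8999} = - \frac{45243}{-24826 - 25022} - - \frac{14644}{8999} = - \frac{45243}{-49848} + \frac{14644}{8999} = \left(-45243\right) \left(- \frac{1}{49848}\right) + \frac{14644}{8999} = \frac{15081}{16616} + \frac{14644}{8999} = \frac{379038623}{149527384}$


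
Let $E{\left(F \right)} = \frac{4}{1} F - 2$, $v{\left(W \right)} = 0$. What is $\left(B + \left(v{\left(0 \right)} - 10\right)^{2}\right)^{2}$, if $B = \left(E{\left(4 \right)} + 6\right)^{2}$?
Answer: $250000$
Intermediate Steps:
$E{\left(F \right)} = -2 + 4 F$ ($E{\left(F \right)} = 4 \cdot 1 F - 2 = 4 F - 2 = -2 + 4 F$)
$B = 400$ ($B = \left(\left(-2 + 4 \cdot 4\right) + 6\right)^{2} = \left(\left(-2 + 16\right) + 6\right)^{2} = \left(14 + 6\right)^{2} = 20^{2} = 400$)
$\left(B + \left(v{\left(0 \right)} - 10\right)^{2}\right)^{2} = \left(400 + \left(0 - 10\right)^{2}\right)^{2} = \left(400 + \left(-10\right)^{2}\right)^{2} = \left(400 + 100\right)^{2} = 500^{2} = 250000$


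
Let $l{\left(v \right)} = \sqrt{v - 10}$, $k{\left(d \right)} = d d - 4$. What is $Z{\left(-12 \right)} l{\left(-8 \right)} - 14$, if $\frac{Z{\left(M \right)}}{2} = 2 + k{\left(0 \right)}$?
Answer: $-14 - 12 i \sqrt{2} \approx -14.0 - 16.971 i$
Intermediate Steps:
$k{\left(d \right)} = -4 + d^{2}$ ($k{\left(d \right)} = d^{2} - 4 = -4 + d^{2}$)
$l{\left(v \right)} = \sqrt{-10 + v}$
$Z{\left(M \right)} = -4$ ($Z{\left(M \right)} = 2 \left(2 - \left(4 - 0^{2}\right)\right) = 2 \left(2 + \left(-4 + 0\right)\right) = 2 \left(2 - 4\right) = 2 \left(-2\right) = -4$)
$Z{\left(-12 \right)} l{\left(-8 \right)} - 14 = - 4 \sqrt{-10 - 8} - 14 = - 4 \sqrt{-18} - 14 = - 4 \cdot 3 i \sqrt{2} - 14 = - 12 i \sqrt{2} - 14 = -14 - 12 i \sqrt{2}$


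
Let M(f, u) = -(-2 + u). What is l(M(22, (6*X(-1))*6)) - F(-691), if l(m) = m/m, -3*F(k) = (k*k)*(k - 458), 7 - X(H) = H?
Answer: -182875222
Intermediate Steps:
X(H) = 7 - H
M(f, u) = 2 - u
F(k) = -k²*(-458 + k)/3 (F(k) = -k*k*(k - 458)/3 = -k²*(-458 + k)/3)
l(m) = 1
l(M(22, (6*X(-1))*6)) - F(-691) = 1 - (-691)²*(458 - 1*(-691))/3 = 1 - 477481*(458 + 691)/3 = 1 - 477481*1149/3 = 1 - 1*182875223 = 1 - 182875223 = -182875222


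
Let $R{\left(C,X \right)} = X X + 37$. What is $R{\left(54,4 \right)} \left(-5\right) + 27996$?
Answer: $27731$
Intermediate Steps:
$R{\left(C,X \right)} = 37 + X^{2}$ ($R{\left(C,X \right)} = X^{2} + 37 = 37 + X^{2}$)
$R{\left(54,4 \right)} \left(-5\right) + 27996 = \left(37 + 4^{2}\right) \left(-5\right) + 27996 = \left(37 + 16\right) \left(-5\right) + 27996 = 53 \left(-5\right) + 27996 = -265 + 27996 = 27731$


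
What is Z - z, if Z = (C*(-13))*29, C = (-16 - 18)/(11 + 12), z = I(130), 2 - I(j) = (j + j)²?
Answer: 1567572/23 ≈ 68155.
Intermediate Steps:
I(j) = 2 - 4*j² (I(j) = 2 - (j + j)² = 2 - (2*j)² = 2 - 4*j²)
z = -67598 (z = 2 - 4*130² = 2 - 4*16900 = 2 - 67600 = -67598)
C = -34/23 ≈ -1.4783
Z = 12818/23 (Z = -34/23*(-13)*29 = (442/23)*29 = 12818/23 ≈ 557.30)
Z - z = 12818/23 - 1*(-67598) = 12818/23 + 67598 = 1567572/23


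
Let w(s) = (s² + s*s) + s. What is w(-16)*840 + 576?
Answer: 417216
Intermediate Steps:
w(s) = s + 2*s² (w(s) = (s² + s²) + s = 2*s² + s = s + 2*s²)
w(-16)*840 + 576 = -16*(1 + 2*(-16))*840 + 576 = -16*(1 - 32)*840 + 576 = -16*(-31)*840 + 576 = 496*840 + 576 = 416640 + 576 = 417216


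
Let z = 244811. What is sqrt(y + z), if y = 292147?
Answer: 3*sqrt(59662) ≈ 732.77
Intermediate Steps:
sqrt(y + z) = sqrt(292147 + 244811) = sqrt(536958) = 3*sqrt(59662)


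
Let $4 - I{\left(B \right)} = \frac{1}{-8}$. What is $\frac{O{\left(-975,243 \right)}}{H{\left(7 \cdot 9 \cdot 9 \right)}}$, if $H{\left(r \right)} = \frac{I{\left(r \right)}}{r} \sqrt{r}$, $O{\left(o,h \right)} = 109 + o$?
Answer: $- \frac{20784 \sqrt{7}}{11} \approx -4999.0$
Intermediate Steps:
$I{\left(B \right)} = \frac{33}{8}$ ($I{\left(B \right)} = 4 - \frac{1}{-8} = 4 - - \frac{1}{8} = 4 + \frac{1}{8} = \frac{33}{8}$)
$H{\left(r \right)} = \frac{33}{8 \sqrt{r}}$ ($H{\left(r \right)} = \frac{33}{8 r} \sqrt{r} = \frac{33}{8 \sqrt{r}}$)
$\frac{O{\left(-975,243 \right)}}{H{\left(7 \cdot 9 \cdot 9 \right)}} = \frac{109 - 975}{\frac{33}{8} \frac{1}{\sqrt{7 \cdot 9 \cdot 9}}} = - \frac{866}{\frac{33}{8} \frac{1}{\sqrt{63 \cdot 9}}} = - \frac{866}{\frac{33}{8} \frac{1}{\sqrt{567}}} = - \frac{866}{\frac{33}{8} \frac{\sqrt{7}}{63}} = - \frac{866}{\frac{11}{168} \sqrt{7}} = - 866 \frac{24 \sqrt{7}}{11} = - \frac{20784 \sqrt{7}}{11}$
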